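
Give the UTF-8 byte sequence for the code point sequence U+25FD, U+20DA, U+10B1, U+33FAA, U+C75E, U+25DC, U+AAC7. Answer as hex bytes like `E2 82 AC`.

U+25FD: 3-byte form → E2 97 BD.
U+20DA: 3-byte form → E2 83 9A.
U+10B1: 3-byte form → E1 82 B1.
U+33FAA: 4-byte form → F0 B3 BE AA.
U+C75E: 3-byte form → EC 9D 9E.
U+25DC: 3-byte form → E2 97 9C.
U+AAC7: 3-byte form → EA AB 87.
Concatenated (22 bytes): E2 97 BD E2 83 9A E1 82 B1 F0 B3 BE AA EC 9D 9E E2 97 9C EA AB 87.

E2 97 BD E2 83 9A E1 82 B1 F0 B3 BE AA EC 9D 9E E2 97 9C EA AB 87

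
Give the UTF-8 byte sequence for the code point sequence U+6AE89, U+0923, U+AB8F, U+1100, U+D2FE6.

U+6AE89: 4-byte form → F1 AA BA 89.
U+0923: 3-byte form → E0 A4 A3.
U+AB8F: 3-byte form → EA AE 8F.
U+1100: 3-byte form → E1 84 80.
U+D2FE6: 4-byte form → F3 92 BF A6.
Concatenated (17 bytes): F1 AA BA 89 E0 A4 A3 EA AE 8F E1 84 80 F3 92 BF A6.

F1 AA BA 89 E0 A4 A3 EA AE 8F E1 84 80 F3 92 BF A6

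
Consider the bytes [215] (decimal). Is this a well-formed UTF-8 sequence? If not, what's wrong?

invalid (sequence truncated)

Leading byte 0xD7 = 11010111 → 2-byte form, but only 1 byte is present.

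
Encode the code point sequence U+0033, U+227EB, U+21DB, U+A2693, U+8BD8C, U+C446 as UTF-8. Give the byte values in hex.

33 F0 A2 9F AB E2 87 9B F2 A2 9A 93 F2 8B B6 8C EC 91 86

U+0033: 1-byte form → 33.
U+227EB: 4-byte form → F0 A2 9F AB.
U+21DB: 3-byte form → E2 87 9B.
U+A2693: 4-byte form → F2 A2 9A 93.
U+8BD8C: 4-byte form → F2 8B B6 8C.
U+C446: 3-byte form → EC 91 86.
Concatenated (19 bytes): 33 F0 A2 9F AB E2 87 9B F2 A2 9A 93 F2 8B B6 8C EC 91 86.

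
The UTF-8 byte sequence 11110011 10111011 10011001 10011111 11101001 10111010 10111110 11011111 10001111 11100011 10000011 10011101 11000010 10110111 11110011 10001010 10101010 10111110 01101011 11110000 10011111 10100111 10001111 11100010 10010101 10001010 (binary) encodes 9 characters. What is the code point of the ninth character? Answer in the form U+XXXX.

U+254A

Offset 0: leading byte 0xF3 = 11110011 → 4-byte char #1 = F3 BB 99 9F.
Offset 4: leading byte 0xE9 = 11101001 → 3-byte char #2 = E9 BA BE.
Offset 7: leading byte 0xDF = 11011111 → 2-byte char #3 = DF 8F.
Offset 9: leading byte 0xE3 = 11100011 → 3-byte char #4 = E3 83 9D.
Offset 12: leading byte 0xC2 = 11000010 → 2-byte char #5 = C2 B7.
Offset 14: leading byte 0xF3 = 11110011 → 4-byte char #6 = F3 8A AA BE.
Offset 18: leading byte 0x6B = 01101011 → 1-byte char #7 = 6B.
Offset 19: leading byte 0xF0 = 11110000 → 4-byte char #8 = F0 9F A7 8F.
Offset 23: leading byte 0xE2 = 11100010 → 3-byte char #9 = E2 95 8A.
Leading byte 0xE2 = 11100010 matches 1110xxxx → 3-byte sequence.
Byte 1: 0xE2 = 11100010, payload 0010 (4 bits).
Byte 2: 0x95 = 10010101 (10xxxxxx ✓), payload 010101.
Byte 3: 0x8A = 10001010 (10xxxxxx ✓), payload 001010.
Concatenate: 0010010101001010 = 0x254A (16 bits → U+254A).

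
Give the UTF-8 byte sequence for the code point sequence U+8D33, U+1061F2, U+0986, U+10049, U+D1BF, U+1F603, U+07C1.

U+8D33: 3-byte form → E8 B4 B3.
U+1061F2: 4-byte form → F4 86 87 B2.
U+0986: 3-byte form → E0 A6 86.
U+10049: 4-byte form → F0 90 81 89.
U+D1BF: 3-byte form → ED 86 BF.
U+1F603: 4-byte form → F0 9F 98 83.
U+07C1: 2-byte form → DF 81.
Concatenated (23 bytes): E8 B4 B3 F4 86 87 B2 E0 A6 86 F0 90 81 89 ED 86 BF F0 9F 98 83 DF 81.

E8 B4 B3 F4 86 87 B2 E0 A6 86 F0 90 81 89 ED 86 BF F0 9F 98 83 DF 81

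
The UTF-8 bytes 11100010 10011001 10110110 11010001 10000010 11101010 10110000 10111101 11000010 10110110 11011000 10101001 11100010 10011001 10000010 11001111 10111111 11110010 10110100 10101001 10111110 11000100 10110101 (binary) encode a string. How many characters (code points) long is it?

9

Byte at offset 0: 0xE2 = 11100010 → 3-byte char (#1). Advance 3.
Byte at offset 3: 0xD1 = 11010001 → 2-byte char (#2). Advance 2.
Byte at offset 5: 0xEA = 11101010 → 3-byte char (#3). Advance 3.
Byte at offset 8: 0xC2 = 11000010 → 2-byte char (#4). Advance 2.
Byte at offset 10: 0xD8 = 11011000 → 2-byte char (#5). Advance 2.
Byte at offset 12: 0xE2 = 11100010 → 3-byte char (#6). Advance 3.
Byte at offset 15: 0xCF = 11001111 → 2-byte char (#7). Advance 2.
Byte at offset 17: 0xF2 = 11110010 → 4-byte char (#8). Advance 4.
Byte at offset 21: 0xC4 = 11000100 → 2-byte char (#9). Advance 2.
Reached end at offset 23 after 9 code points.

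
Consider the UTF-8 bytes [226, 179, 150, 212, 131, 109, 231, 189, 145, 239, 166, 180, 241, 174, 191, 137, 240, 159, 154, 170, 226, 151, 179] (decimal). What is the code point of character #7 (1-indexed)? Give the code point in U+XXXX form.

Offset 0: leading byte 0xE2 = 11100010 → 3-byte char #1 = E2 B3 96.
Offset 3: leading byte 0xD4 = 11010100 → 2-byte char #2 = D4 83.
Offset 5: leading byte 0x6D = 01101101 → 1-byte char #3 = 6D.
Offset 6: leading byte 0xE7 = 11100111 → 3-byte char #4 = E7 BD 91.
Offset 9: leading byte 0xEF = 11101111 → 3-byte char #5 = EF A6 B4.
Offset 12: leading byte 0xF1 = 11110001 → 4-byte char #6 = F1 AE BF 89.
Offset 16: leading byte 0xF0 = 11110000 → 4-byte char #7 = F0 9F 9A AA.
Leading byte 0xF0 = 11110000 matches 11110xxx → 4-byte sequence.
Byte 1: 0xF0 = 11110000, payload 000 (3 bits).
Byte 2: 0x9F = 10011111 (10xxxxxx ✓), payload 011111.
Byte 3: 0x9A = 10011010 (10xxxxxx ✓), payload 011010.
Byte 4: 0xAA = 10101010 (10xxxxxx ✓), payload 101010.
Concatenate: 000011111011010101010 = 0x1F6AA (21 bits → U+1F6AA).

U+1F6AA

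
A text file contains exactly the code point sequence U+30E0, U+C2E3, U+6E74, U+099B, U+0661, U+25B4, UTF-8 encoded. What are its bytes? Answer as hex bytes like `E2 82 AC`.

E3 83 A0 EC 8B A3 E6 B9 B4 E0 A6 9B D9 A1 E2 96 B4

U+30E0: 3-byte form → E3 83 A0.
U+C2E3: 3-byte form → EC 8B A3.
U+6E74: 3-byte form → E6 B9 B4.
U+099B: 3-byte form → E0 A6 9B.
U+0661: 2-byte form → D9 A1.
U+25B4: 3-byte form → E2 96 B4.
Concatenated (17 bytes): E3 83 A0 EC 8B A3 E6 B9 B4 E0 A6 9B D9 A1 E2 96 B4.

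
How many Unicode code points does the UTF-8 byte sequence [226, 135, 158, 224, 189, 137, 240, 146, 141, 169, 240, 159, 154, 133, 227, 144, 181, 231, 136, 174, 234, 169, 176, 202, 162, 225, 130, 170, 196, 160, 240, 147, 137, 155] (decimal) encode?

Byte at offset 0: 0xE2 = 11100010 → 3-byte char (#1). Advance 3.
Byte at offset 3: 0xE0 = 11100000 → 3-byte char (#2). Advance 3.
Byte at offset 6: 0xF0 = 11110000 → 4-byte char (#3). Advance 4.
Byte at offset 10: 0xF0 = 11110000 → 4-byte char (#4). Advance 4.
Byte at offset 14: 0xE3 = 11100011 → 3-byte char (#5). Advance 3.
Byte at offset 17: 0xE7 = 11100111 → 3-byte char (#6). Advance 3.
Byte at offset 20: 0xEA = 11101010 → 3-byte char (#7). Advance 3.
Byte at offset 23: 0xCA = 11001010 → 2-byte char (#8). Advance 2.
Byte at offset 25: 0xE1 = 11100001 → 3-byte char (#9). Advance 3.
Byte at offset 28: 0xC4 = 11000100 → 2-byte char (#10). Advance 2.
Byte at offset 30: 0xF0 = 11110000 → 4-byte char (#11). Advance 4.
Reached end at offset 34 after 11 code points.

11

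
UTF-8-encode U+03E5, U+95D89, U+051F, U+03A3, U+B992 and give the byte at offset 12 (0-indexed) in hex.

U+03E5 → 2-byte form CF A5 at offsets 0–1.
U+95D89 → 4-byte form F2 95 B6 89 at offsets 2–5.
U+051F → 2-byte form D4 9F at offsets 6–7.
U+03A3 → 2-byte form CE A3 at offsets 8–9.
U+B992 → 3-byte form EB A6 92 at offsets 10–12.
Offset 12 falls in char 5's range; it's byte 3 of EB A6 92 = 0x92.

0x92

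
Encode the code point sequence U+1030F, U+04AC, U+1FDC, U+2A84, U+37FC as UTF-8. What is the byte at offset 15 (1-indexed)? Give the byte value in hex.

0xBC

1-indexed offset 15 is 0-indexed offset 14.
U+1030F → 4-byte form F0 90 8C 8F at offsets 0–3.
U+04AC → 2-byte form D2 AC at offsets 4–5.
U+1FDC → 3-byte form E1 BF 9C at offsets 6–8.
U+2A84 → 3-byte form E2 AA 84 at offsets 9–11.
U+37FC → 3-byte form E3 9F BC at offsets 12–14.
Offset 14 falls in char 5's range; it's byte 3 of E3 9F BC = 0xBC.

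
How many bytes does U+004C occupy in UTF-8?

1

U+004C = 0x4C. UTF-8 uses 1 byte below 0x80, 2 below 0x800, 3 below 0x10000, 4 up to 0x10FFFF. 0x4C is in U+0000–U+007F → 1 byte.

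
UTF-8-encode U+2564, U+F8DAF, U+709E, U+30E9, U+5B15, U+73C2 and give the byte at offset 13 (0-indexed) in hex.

U+2564 → 3-byte form E2 95 A4 at offsets 0–2.
U+F8DAF → 4-byte form F3 B8 B6 AF at offsets 3–6.
U+709E → 3-byte form E7 82 9E at offsets 7–9.
U+30E9 → 3-byte form E3 83 A9 at offsets 10–12.
U+5B15 → 3-byte form E5 AC 95 at offsets 13–15.
Offset 13 falls in char 5's range; it's byte 1 of E5 AC 95 = 0xE5.

0xE5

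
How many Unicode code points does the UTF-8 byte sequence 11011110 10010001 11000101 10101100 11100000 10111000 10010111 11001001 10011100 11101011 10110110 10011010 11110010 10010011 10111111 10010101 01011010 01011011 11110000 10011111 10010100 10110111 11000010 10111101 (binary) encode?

10

Byte at offset 0: 0xDE = 11011110 → 2-byte char (#1). Advance 2.
Byte at offset 2: 0xC5 = 11000101 → 2-byte char (#2). Advance 2.
Byte at offset 4: 0xE0 = 11100000 → 3-byte char (#3). Advance 3.
Byte at offset 7: 0xC9 = 11001001 → 2-byte char (#4). Advance 2.
Byte at offset 9: 0xEB = 11101011 → 3-byte char (#5). Advance 3.
Byte at offset 12: 0xF2 = 11110010 → 4-byte char (#6). Advance 4.
Byte at offset 16: 0x5A = 01011010 → 1-byte char (#7). Advance 1.
Byte at offset 17: 0x5B = 01011011 → 1-byte char (#8). Advance 1.
Byte at offset 18: 0xF0 = 11110000 → 4-byte char (#9). Advance 4.
Byte at offset 22: 0xC2 = 11000010 → 2-byte char (#10). Advance 2.
Reached end at offset 24 after 10 code points.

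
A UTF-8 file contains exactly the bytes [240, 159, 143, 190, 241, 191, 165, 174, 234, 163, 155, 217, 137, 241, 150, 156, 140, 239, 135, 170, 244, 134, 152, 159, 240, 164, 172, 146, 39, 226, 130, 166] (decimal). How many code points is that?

Byte at offset 0: 0xF0 = 11110000 → 4-byte char (#1). Advance 4.
Byte at offset 4: 0xF1 = 11110001 → 4-byte char (#2). Advance 4.
Byte at offset 8: 0xEA = 11101010 → 3-byte char (#3). Advance 3.
Byte at offset 11: 0xD9 = 11011001 → 2-byte char (#4). Advance 2.
Byte at offset 13: 0xF1 = 11110001 → 4-byte char (#5). Advance 4.
Byte at offset 17: 0xEF = 11101111 → 3-byte char (#6). Advance 3.
Byte at offset 20: 0xF4 = 11110100 → 4-byte char (#7). Advance 4.
Byte at offset 24: 0xF0 = 11110000 → 4-byte char (#8). Advance 4.
Byte at offset 28: 0x27 = 00100111 → 1-byte char (#9). Advance 1.
Byte at offset 29: 0xE2 = 11100010 → 3-byte char (#10). Advance 3.
Reached end at offset 32 after 10 code points.

10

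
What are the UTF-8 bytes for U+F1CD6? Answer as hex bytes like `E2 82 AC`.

F3 B1 B3 96

U+F1CD6 = 0xF1CD6 = 990422 decimal. In range U+10000–U+10FFFF → 4-byte form: 11110xxx 10xxxxxx 10xxxxxx 10xxxxxx.
Binary (21 bits): 011110001110011010110.
Split 3+6+6+6: 011 | 110001 | 110011 | 010110.
Byte 1: 11110011 = 0xF3.
Byte 2: 10110001 = 0xB1.
Byte 3: 10110011 = 0xB3.
Byte 4: 10010110 = 0x96.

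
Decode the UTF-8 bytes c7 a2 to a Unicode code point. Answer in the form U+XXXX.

Leading byte 0xC7 = 11000111 matches 110xxxxx → 2-byte sequence.
Byte 1: 0xC7 = 11000111, payload 00111 (5 bits).
Byte 2: 0xA2 = 10100010 (10xxxxxx ✓), payload 100010.
Concatenate: 00111100010 = 0x1E2 (11 bits → U+01E2).

U+01E2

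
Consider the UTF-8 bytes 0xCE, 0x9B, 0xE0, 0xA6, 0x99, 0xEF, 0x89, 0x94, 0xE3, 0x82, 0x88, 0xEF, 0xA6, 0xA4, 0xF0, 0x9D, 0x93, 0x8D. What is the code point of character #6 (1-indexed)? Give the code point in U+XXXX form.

Offset 0: leading byte 0xCE = 11001110 → 2-byte char #1 = CE 9B.
Offset 2: leading byte 0xE0 = 11100000 → 3-byte char #2 = E0 A6 99.
Offset 5: leading byte 0xEF = 11101111 → 3-byte char #3 = EF 89 94.
Offset 8: leading byte 0xE3 = 11100011 → 3-byte char #4 = E3 82 88.
Offset 11: leading byte 0xEF = 11101111 → 3-byte char #5 = EF A6 A4.
Offset 14: leading byte 0xF0 = 11110000 → 4-byte char #6 = F0 9D 93 8D.
Leading byte 0xF0 = 11110000 matches 11110xxx → 4-byte sequence.
Byte 1: 0xF0 = 11110000, payload 000 (3 bits).
Byte 2: 0x9D = 10011101 (10xxxxxx ✓), payload 011101.
Byte 3: 0x93 = 10010011 (10xxxxxx ✓), payload 010011.
Byte 4: 0x8D = 10001101 (10xxxxxx ✓), payload 001101.
Concatenate: 000011101010011001101 = 0x1D4CD (21 bits → U+1D4CD).

U+1D4CD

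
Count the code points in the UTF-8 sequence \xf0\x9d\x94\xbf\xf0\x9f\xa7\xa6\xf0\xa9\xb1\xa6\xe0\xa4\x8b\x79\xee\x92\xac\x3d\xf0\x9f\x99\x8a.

Byte at offset 0: 0xF0 = 11110000 → 4-byte char (#1). Advance 4.
Byte at offset 4: 0xF0 = 11110000 → 4-byte char (#2). Advance 4.
Byte at offset 8: 0xF0 = 11110000 → 4-byte char (#3). Advance 4.
Byte at offset 12: 0xE0 = 11100000 → 3-byte char (#4). Advance 3.
Byte at offset 15: 0x79 = 01111001 → 1-byte char (#5). Advance 1.
Byte at offset 16: 0xEE = 11101110 → 3-byte char (#6). Advance 3.
Byte at offset 19: 0x3D = 00111101 → 1-byte char (#7). Advance 1.
Byte at offset 20: 0xF0 = 11110000 → 4-byte char (#8). Advance 4.
Reached end at offset 24 after 8 code points.

8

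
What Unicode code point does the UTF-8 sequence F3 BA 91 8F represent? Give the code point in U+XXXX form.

U+FA44F

Leading byte 0xF3 = 11110011 matches 11110xxx → 4-byte sequence.
Byte 1: 0xF3 = 11110011, payload 011 (3 bits).
Byte 2: 0xBA = 10111010 (10xxxxxx ✓), payload 111010.
Byte 3: 0x91 = 10010001 (10xxxxxx ✓), payload 010001.
Byte 4: 0x8F = 10001111 (10xxxxxx ✓), payload 001111.
Concatenate: 011111010010001001111 = 0xFA44F (21 bits → U+FA44F).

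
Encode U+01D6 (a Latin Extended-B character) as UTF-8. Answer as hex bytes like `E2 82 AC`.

C7 96

U+01D6 = 0x1D6 = 470 decimal. In range U+0080–U+07FF → 2-byte form: 110xxxxx 10xxxxxx.
Binary (11 bits): 00111010110.
Split 5+6: 00111 | 010110.
Byte 1: 11000111 = 0xC7.
Byte 2: 10010110 = 0x96.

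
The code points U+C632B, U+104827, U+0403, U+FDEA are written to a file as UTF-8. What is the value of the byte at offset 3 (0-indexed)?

0xAB

U+C632B → 4-byte form F3 86 8C AB at offsets 0–3.
Offset 3 falls in char 1's range; it's byte 4 of F3 86 8C AB = 0xAB.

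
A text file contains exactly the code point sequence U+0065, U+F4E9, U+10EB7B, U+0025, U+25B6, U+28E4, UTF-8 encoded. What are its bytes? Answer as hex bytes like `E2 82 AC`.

65 EF 93 A9 F4 8E AD BB 25 E2 96 B6 E2 A3 A4

U+0065: 1-byte form → 65.
U+F4E9: 3-byte form → EF 93 A9.
U+10EB7B: 4-byte form → F4 8E AD BB.
U+0025: 1-byte form → 25.
U+25B6: 3-byte form → E2 96 B6.
U+28E4: 3-byte form → E2 A3 A4.
Concatenated (15 bytes): 65 EF 93 A9 F4 8E AD BB 25 E2 96 B6 E2 A3 A4.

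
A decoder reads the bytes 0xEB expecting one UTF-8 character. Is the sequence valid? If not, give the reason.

invalid (sequence truncated)

Leading byte 0xEB = 11101011 → 3-byte form, but only 1 byte is present.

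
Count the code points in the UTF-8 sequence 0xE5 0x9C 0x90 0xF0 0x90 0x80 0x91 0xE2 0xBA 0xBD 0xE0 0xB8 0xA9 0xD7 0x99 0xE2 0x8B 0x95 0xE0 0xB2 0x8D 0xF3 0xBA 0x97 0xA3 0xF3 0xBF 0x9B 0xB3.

Byte at offset 0: 0xE5 = 11100101 → 3-byte char (#1). Advance 3.
Byte at offset 3: 0xF0 = 11110000 → 4-byte char (#2). Advance 4.
Byte at offset 7: 0xE2 = 11100010 → 3-byte char (#3). Advance 3.
Byte at offset 10: 0xE0 = 11100000 → 3-byte char (#4). Advance 3.
Byte at offset 13: 0xD7 = 11010111 → 2-byte char (#5). Advance 2.
Byte at offset 15: 0xE2 = 11100010 → 3-byte char (#6). Advance 3.
Byte at offset 18: 0xE0 = 11100000 → 3-byte char (#7). Advance 3.
Byte at offset 21: 0xF3 = 11110011 → 4-byte char (#8). Advance 4.
Byte at offset 25: 0xF3 = 11110011 → 4-byte char (#9). Advance 4.
Reached end at offset 29 after 9 code points.

9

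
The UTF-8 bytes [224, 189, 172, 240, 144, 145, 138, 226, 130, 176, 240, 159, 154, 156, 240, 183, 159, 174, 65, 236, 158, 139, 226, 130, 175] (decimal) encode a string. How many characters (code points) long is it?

Byte at offset 0: 0xE0 = 11100000 → 3-byte char (#1). Advance 3.
Byte at offset 3: 0xF0 = 11110000 → 4-byte char (#2). Advance 4.
Byte at offset 7: 0xE2 = 11100010 → 3-byte char (#3). Advance 3.
Byte at offset 10: 0xF0 = 11110000 → 4-byte char (#4). Advance 4.
Byte at offset 14: 0xF0 = 11110000 → 4-byte char (#5). Advance 4.
Byte at offset 18: 0x41 = 01000001 → 1-byte char (#6). Advance 1.
Byte at offset 19: 0xEC = 11101100 → 3-byte char (#7). Advance 3.
Byte at offset 22: 0xE2 = 11100010 → 3-byte char (#8). Advance 3.
Reached end at offset 25 after 8 code points.

8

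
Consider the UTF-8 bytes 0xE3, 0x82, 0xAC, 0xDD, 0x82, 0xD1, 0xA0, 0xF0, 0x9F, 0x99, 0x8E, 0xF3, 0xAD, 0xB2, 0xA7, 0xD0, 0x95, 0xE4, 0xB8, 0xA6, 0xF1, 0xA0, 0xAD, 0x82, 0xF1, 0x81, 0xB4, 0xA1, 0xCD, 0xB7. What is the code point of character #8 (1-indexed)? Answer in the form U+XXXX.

Offset 0: leading byte 0xE3 = 11100011 → 3-byte char #1 = E3 82 AC.
Offset 3: leading byte 0xDD = 11011101 → 2-byte char #2 = DD 82.
Offset 5: leading byte 0xD1 = 11010001 → 2-byte char #3 = D1 A0.
Offset 7: leading byte 0xF0 = 11110000 → 4-byte char #4 = F0 9F 99 8E.
Offset 11: leading byte 0xF3 = 11110011 → 4-byte char #5 = F3 AD B2 A7.
Offset 15: leading byte 0xD0 = 11010000 → 2-byte char #6 = D0 95.
Offset 17: leading byte 0xE4 = 11100100 → 3-byte char #7 = E4 B8 A6.
Offset 20: leading byte 0xF1 = 11110001 → 4-byte char #8 = F1 A0 AD 82.
Leading byte 0xF1 = 11110001 matches 11110xxx → 4-byte sequence.
Byte 1: 0xF1 = 11110001, payload 001 (3 bits).
Byte 2: 0xA0 = 10100000 (10xxxxxx ✓), payload 100000.
Byte 3: 0xAD = 10101101 (10xxxxxx ✓), payload 101101.
Byte 4: 0x82 = 10000010 (10xxxxxx ✓), payload 000010.
Concatenate: 001100000101101000010 = 0x60B42 (21 bits → U+60B42).

U+60B42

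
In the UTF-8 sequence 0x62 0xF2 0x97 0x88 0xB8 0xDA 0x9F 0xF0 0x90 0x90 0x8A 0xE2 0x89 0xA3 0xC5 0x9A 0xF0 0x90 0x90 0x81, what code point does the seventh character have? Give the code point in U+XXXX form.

U+10401

Offset 0: leading byte 0x62 = 01100010 → 1-byte char #1 = 62.
Offset 1: leading byte 0xF2 = 11110010 → 4-byte char #2 = F2 97 88 B8.
Offset 5: leading byte 0xDA = 11011010 → 2-byte char #3 = DA 9F.
Offset 7: leading byte 0xF0 = 11110000 → 4-byte char #4 = F0 90 90 8A.
Offset 11: leading byte 0xE2 = 11100010 → 3-byte char #5 = E2 89 A3.
Offset 14: leading byte 0xC5 = 11000101 → 2-byte char #6 = C5 9A.
Offset 16: leading byte 0xF0 = 11110000 → 4-byte char #7 = F0 90 90 81.
Leading byte 0xF0 = 11110000 matches 11110xxx → 4-byte sequence.
Byte 1: 0xF0 = 11110000, payload 000 (3 bits).
Byte 2: 0x90 = 10010000 (10xxxxxx ✓), payload 010000.
Byte 3: 0x90 = 10010000 (10xxxxxx ✓), payload 010000.
Byte 4: 0x81 = 10000001 (10xxxxxx ✓), payload 000001.
Concatenate: 000010000010000000001 = 0x10401 (21 bits → U+10401).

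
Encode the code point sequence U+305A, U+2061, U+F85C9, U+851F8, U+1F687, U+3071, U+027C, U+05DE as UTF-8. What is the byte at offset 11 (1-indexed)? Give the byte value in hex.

0xF2

1-indexed offset 11 is 0-indexed offset 10.
U+305A → 3-byte form E3 81 9A at offsets 0–2.
U+2061 → 3-byte form E2 81 A1 at offsets 3–5.
U+F85C9 → 4-byte form F3 B8 97 89 at offsets 6–9.
U+851F8 → 4-byte form F2 85 87 B8 at offsets 10–13.
Offset 10 falls in char 4's range; it's byte 1 of F2 85 87 B8 = 0xF2.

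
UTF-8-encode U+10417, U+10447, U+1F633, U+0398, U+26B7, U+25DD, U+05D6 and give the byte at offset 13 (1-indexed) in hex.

1-indexed offset 13 is 0-indexed offset 12.
U+10417 → 4-byte form F0 90 90 97 at offsets 0–3.
U+10447 → 4-byte form F0 90 91 87 at offsets 4–7.
U+1F633 → 4-byte form F0 9F 98 B3 at offsets 8–11.
U+0398 → 2-byte form CE 98 at offsets 12–13.
Offset 12 falls in char 4's range; it's byte 1 of CE 98 = 0xCE.

0xCE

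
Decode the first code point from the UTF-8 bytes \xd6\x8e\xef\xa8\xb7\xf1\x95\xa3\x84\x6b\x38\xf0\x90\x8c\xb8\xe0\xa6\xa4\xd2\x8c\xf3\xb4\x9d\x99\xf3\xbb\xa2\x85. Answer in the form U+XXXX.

U+058E

Offset 0: leading byte 0xD6 = 11010110 → 2-byte char #1 = D6 8E.
Leading byte 0xD6 = 11010110 matches 110xxxxx → 2-byte sequence.
Byte 1: 0xD6 = 11010110, payload 10110 (5 bits).
Byte 2: 0x8E = 10001110 (10xxxxxx ✓), payload 001110.
Concatenate: 10110001110 = 0x58E (11 bits → U+058E).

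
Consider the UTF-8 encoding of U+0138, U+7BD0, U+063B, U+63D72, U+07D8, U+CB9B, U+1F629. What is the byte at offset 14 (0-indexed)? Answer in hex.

U+0138 → 2-byte form C4 B8 at offsets 0–1.
U+7BD0 → 3-byte form E7 AF 90 at offsets 2–4.
U+063B → 2-byte form D8 BB at offsets 5–6.
U+63D72 → 4-byte form F1 A3 B5 B2 at offsets 7–10.
U+07D8 → 2-byte form DF 98 at offsets 11–12.
U+CB9B → 3-byte form EC AE 9B at offsets 13–15.
Offset 14 falls in char 6's range; it's byte 2 of EC AE 9B = 0xAE.

0xAE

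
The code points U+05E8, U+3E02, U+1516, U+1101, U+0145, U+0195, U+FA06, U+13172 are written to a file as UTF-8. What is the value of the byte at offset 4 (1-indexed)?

0xB8

1-indexed offset 4 is 0-indexed offset 3.
U+05E8 → 2-byte form D7 A8 at offsets 0–1.
U+3E02 → 3-byte form E3 B8 82 at offsets 2–4.
Offset 3 falls in char 2's range; it's byte 2 of E3 B8 82 = 0xB8.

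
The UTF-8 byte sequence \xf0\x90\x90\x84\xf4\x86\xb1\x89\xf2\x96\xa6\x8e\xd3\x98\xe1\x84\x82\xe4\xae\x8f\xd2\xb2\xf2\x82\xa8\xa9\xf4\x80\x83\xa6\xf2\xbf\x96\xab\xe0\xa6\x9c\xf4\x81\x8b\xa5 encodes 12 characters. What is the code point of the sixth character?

U+4B8F

Offset 0: leading byte 0xF0 = 11110000 → 4-byte char #1 = F0 90 90 84.
Offset 4: leading byte 0xF4 = 11110100 → 4-byte char #2 = F4 86 B1 89.
Offset 8: leading byte 0xF2 = 11110010 → 4-byte char #3 = F2 96 A6 8E.
Offset 12: leading byte 0xD3 = 11010011 → 2-byte char #4 = D3 98.
Offset 14: leading byte 0xE1 = 11100001 → 3-byte char #5 = E1 84 82.
Offset 17: leading byte 0xE4 = 11100100 → 3-byte char #6 = E4 AE 8F.
Leading byte 0xE4 = 11100100 matches 1110xxxx → 3-byte sequence.
Byte 1: 0xE4 = 11100100, payload 0100 (4 bits).
Byte 2: 0xAE = 10101110 (10xxxxxx ✓), payload 101110.
Byte 3: 0x8F = 10001111 (10xxxxxx ✓), payload 001111.
Concatenate: 0100101110001111 = 0x4B8F (16 bits → U+4B8F).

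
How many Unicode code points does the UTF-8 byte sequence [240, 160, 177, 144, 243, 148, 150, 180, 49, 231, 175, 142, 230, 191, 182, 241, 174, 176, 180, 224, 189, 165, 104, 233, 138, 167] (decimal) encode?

Byte at offset 0: 0xF0 = 11110000 → 4-byte char (#1). Advance 4.
Byte at offset 4: 0xF3 = 11110011 → 4-byte char (#2). Advance 4.
Byte at offset 8: 0x31 = 00110001 → 1-byte char (#3). Advance 1.
Byte at offset 9: 0xE7 = 11100111 → 3-byte char (#4). Advance 3.
Byte at offset 12: 0xE6 = 11100110 → 3-byte char (#5). Advance 3.
Byte at offset 15: 0xF1 = 11110001 → 4-byte char (#6). Advance 4.
Byte at offset 19: 0xE0 = 11100000 → 3-byte char (#7). Advance 3.
Byte at offset 22: 0x68 = 01101000 → 1-byte char (#8). Advance 1.
Byte at offset 23: 0xE9 = 11101001 → 3-byte char (#9). Advance 3.
Reached end at offset 26 after 9 code points.

9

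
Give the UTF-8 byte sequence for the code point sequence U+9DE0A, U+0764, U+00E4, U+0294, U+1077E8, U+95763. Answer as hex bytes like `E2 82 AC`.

U+9DE0A: 4-byte form → F2 9D B8 8A.
U+0764: 2-byte form → DD A4.
U+00E4: 2-byte form → C3 A4.
U+0294: 2-byte form → CA 94.
U+1077E8: 4-byte form → F4 87 9F A8.
U+95763: 4-byte form → F2 95 9D A3.
Concatenated (18 bytes): F2 9D B8 8A DD A4 C3 A4 CA 94 F4 87 9F A8 F2 95 9D A3.

F2 9D B8 8A DD A4 C3 A4 CA 94 F4 87 9F A8 F2 95 9D A3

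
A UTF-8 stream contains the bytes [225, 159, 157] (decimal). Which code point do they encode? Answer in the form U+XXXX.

U+17DD

Leading byte 0xE1 = 11100001 matches 1110xxxx → 3-byte sequence.
Byte 1: 0xE1 = 11100001, payload 0001 (4 bits).
Byte 2: 0x9F = 10011111 (10xxxxxx ✓), payload 011111.
Byte 3: 0x9D = 10011101 (10xxxxxx ✓), payload 011101.
Concatenate: 0001011111011101 = 0x17DD (16 bits → U+17DD).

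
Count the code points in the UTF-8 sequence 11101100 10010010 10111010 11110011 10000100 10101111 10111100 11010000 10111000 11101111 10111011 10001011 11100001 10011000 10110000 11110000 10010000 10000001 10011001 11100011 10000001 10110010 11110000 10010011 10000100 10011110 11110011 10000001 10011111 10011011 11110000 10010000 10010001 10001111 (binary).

10

Byte at offset 0: 0xEC = 11101100 → 3-byte char (#1). Advance 3.
Byte at offset 3: 0xF3 = 11110011 → 4-byte char (#2). Advance 4.
Byte at offset 7: 0xD0 = 11010000 → 2-byte char (#3). Advance 2.
Byte at offset 9: 0xEF = 11101111 → 3-byte char (#4). Advance 3.
Byte at offset 12: 0xE1 = 11100001 → 3-byte char (#5). Advance 3.
Byte at offset 15: 0xF0 = 11110000 → 4-byte char (#6). Advance 4.
Byte at offset 19: 0xE3 = 11100011 → 3-byte char (#7). Advance 3.
Byte at offset 22: 0xF0 = 11110000 → 4-byte char (#8). Advance 4.
Byte at offset 26: 0xF3 = 11110011 → 4-byte char (#9). Advance 4.
Byte at offset 30: 0xF0 = 11110000 → 4-byte char (#10). Advance 4.
Reached end at offset 34 after 10 code points.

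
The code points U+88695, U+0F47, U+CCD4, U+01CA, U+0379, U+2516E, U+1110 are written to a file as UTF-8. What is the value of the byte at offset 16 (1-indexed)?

1-indexed offset 16 is 0-indexed offset 15.
U+88695 → 4-byte form F2 88 9A 95 at offsets 0–3.
U+0F47 → 3-byte form E0 BD 87 at offsets 4–6.
U+CCD4 → 3-byte form EC B3 94 at offsets 7–9.
U+01CA → 2-byte form C7 8A at offsets 10–11.
U+0379 → 2-byte form CD B9 at offsets 12–13.
U+2516E → 4-byte form F0 A5 85 AE at offsets 14–17.
Offset 15 falls in char 6's range; it's byte 2 of F0 A5 85 AE = 0xA5.

0xA5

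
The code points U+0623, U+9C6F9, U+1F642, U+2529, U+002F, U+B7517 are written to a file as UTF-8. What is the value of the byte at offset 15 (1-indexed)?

0xF2

1-indexed offset 15 is 0-indexed offset 14.
U+0623 → 2-byte form D8 A3 at offsets 0–1.
U+9C6F9 → 4-byte form F2 9C 9B B9 at offsets 2–5.
U+1F642 → 4-byte form F0 9F 99 82 at offsets 6–9.
U+2529 → 3-byte form E2 94 A9 at offsets 10–12.
U+002F → 1-byte form 2F at offsets 13–13.
U+B7517 → 4-byte form F2 B7 94 97 at offsets 14–17.
Offset 14 falls in char 6's range; it's byte 1 of F2 B7 94 97 = 0xF2.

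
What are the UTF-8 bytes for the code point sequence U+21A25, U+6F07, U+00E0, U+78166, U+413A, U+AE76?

F0 A1 A8 A5 E6 BC 87 C3 A0 F1 B8 85 A6 E4 84 BA EA B9 B6

U+21A25: 4-byte form → F0 A1 A8 A5.
U+6F07: 3-byte form → E6 BC 87.
U+00E0: 2-byte form → C3 A0.
U+78166: 4-byte form → F1 B8 85 A6.
U+413A: 3-byte form → E4 84 BA.
U+AE76: 3-byte form → EA B9 B6.
Concatenated (19 bytes): F0 A1 A8 A5 E6 BC 87 C3 A0 F1 B8 85 A6 E4 84 BA EA B9 B6.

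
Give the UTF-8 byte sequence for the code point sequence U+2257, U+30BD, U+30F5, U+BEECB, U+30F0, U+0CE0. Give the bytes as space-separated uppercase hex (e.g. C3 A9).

E2 89 97 E3 82 BD E3 83 B5 F2 BE BB 8B E3 83 B0 E0 B3 A0

U+2257: 3-byte form → E2 89 97.
U+30BD: 3-byte form → E3 82 BD.
U+30F5: 3-byte form → E3 83 B5.
U+BEECB: 4-byte form → F2 BE BB 8B.
U+30F0: 3-byte form → E3 83 B0.
U+0CE0: 3-byte form → E0 B3 A0.
Concatenated (19 bytes): E2 89 97 E3 82 BD E3 83 B5 F2 BE BB 8B E3 83 B0 E0 B3 A0.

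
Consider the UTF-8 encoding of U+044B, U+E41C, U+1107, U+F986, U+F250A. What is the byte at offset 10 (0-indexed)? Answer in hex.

0x86

U+044B → 2-byte form D1 8B at offsets 0–1.
U+E41C → 3-byte form EE 90 9C at offsets 2–4.
U+1107 → 3-byte form E1 84 87 at offsets 5–7.
U+F986 → 3-byte form EF A6 86 at offsets 8–10.
Offset 10 falls in char 4's range; it's byte 3 of EF A6 86 = 0x86.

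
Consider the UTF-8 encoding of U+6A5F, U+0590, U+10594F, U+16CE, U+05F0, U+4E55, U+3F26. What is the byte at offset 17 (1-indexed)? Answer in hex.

1-indexed offset 17 is 0-indexed offset 16.
U+6A5F → 3-byte form E6 A9 9F at offsets 0–2.
U+0590 → 2-byte form D6 90 at offsets 3–4.
U+10594F → 4-byte form F4 85 A5 8F at offsets 5–8.
U+16CE → 3-byte form E1 9B 8E at offsets 9–11.
U+05F0 → 2-byte form D7 B0 at offsets 12–13.
U+4E55 → 3-byte form E4 B9 95 at offsets 14–16.
Offset 16 falls in char 6's range; it's byte 3 of E4 B9 95 = 0x95.

0x95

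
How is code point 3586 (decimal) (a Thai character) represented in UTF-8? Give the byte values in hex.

E0 B8 82

U+0E02 = 0xE02 = 3586 decimal. In range U+0800–U+FFFF → 3-byte form: 1110xxxx 10xxxxxx 10xxxxxx.
Binary (16 bits): 0000111000000010.
Split 4+6+6: 0000 | 111000 | 000010.
Byte 1: 11100000 = 0xE0.
Byte 2: 10111000 = 0xB8.
Byte 3: 10000010 = 0x82.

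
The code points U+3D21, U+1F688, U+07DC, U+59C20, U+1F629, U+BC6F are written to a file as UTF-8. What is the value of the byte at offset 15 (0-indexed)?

0x98

U+3D21 → 3-byte form E3 B4 A1 at offsets 0–2.
U+1F688 → 4-byte form F0 9F 9A 88 at offsets 3–6.
U+07DC → 2-byte form DF 9C at offsets 7–8.
U+59C20 → 4-byte form F1 99 B0 A0 at offsets 9–12.
U+1F629 → 4-byte form F0 9F 98 A9 at offsets 13–16.
Offset 15 falls in char 5's range; it's byte 3 of F0 9F 98 A9 = 0x98.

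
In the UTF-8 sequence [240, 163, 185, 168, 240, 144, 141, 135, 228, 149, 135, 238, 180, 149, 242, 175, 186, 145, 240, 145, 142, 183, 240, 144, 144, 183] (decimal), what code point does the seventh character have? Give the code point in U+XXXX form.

U+10437

Offset 0: leading byte 0xF0 = 11110000 → 4-byte char #1 = F0 A3 B9 A8.
Offset 4: leading byte 0xF0 = 11110000 → 4-byte char #2 = F0 90 8D 87.
Offset 8: leading byte 0xE4 = 11100100 → 3-byte char #3 = E4 95 87.
Offset 11: leading byte 0xEE = 11101110 → 3-byte char #4 = EE B4 95.
Offset 14: leading byte 0xF2 = 11110010 → 4-byte char #5 = F2 AF BA 91.
Offset 18: leading byte 0xF0 = 11110000 → 4-byte char #6 = F0 91 8E B7.
Offset 22: leading byte 0xF0 = 11110000 → 4-byte char #7 = F0 90 90 B7.
Leading byte 0xF0 = 11110000 matches 11110xxx → 4-byte sequence.
Byte 1: 0xF0 = 11110000, payload 000 (3 bits).
Byte 2: 0x90 = 10010000 (10xxxxxx ✓), payload 010000.
Byte 3: 0x90 = 10010000 (10xxxxxx ✓), payload 010000.
Byte 4: 0xB7 = 10110111 (10xxxxxx ✓), payload 110111.
Concatenate: 000010000010000110111 = 0x10437 (21 bits → U+10437).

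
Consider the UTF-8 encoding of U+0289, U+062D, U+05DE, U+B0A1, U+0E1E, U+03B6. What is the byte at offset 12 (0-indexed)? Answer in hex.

0xCE

U+0289 → 2-byte form CA 89 at offsets 0–1.
U+062D → 2-byte form D8 AD at offsets 2–3.
U+05DE → 2-byte form D7 9E at offsets 4–5.
U+B0A1 → 3-byte form EB 82 A1 at offsets 6–8.
U+0E1E → 3-byte form E0 B8 9E at offsets 9–11.
U+03B6 → 2-byte form CE B6 at offsets 12–13.
Offset 12 falls in char 6's range; it's byte 1 of CE B6 = 0xCE.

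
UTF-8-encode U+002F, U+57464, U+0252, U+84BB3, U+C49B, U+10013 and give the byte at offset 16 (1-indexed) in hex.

1-indexed offset 16 is 0-indexed offset 15.
U+002F → 1-byte form 2F at offsets 0–0.
U+57464 → 4-byte form F1 97 91 A4 at offsets 1–4.
U+0252 → 2-byte form C9 92 at offsets 5–6.
U+84BB3 → 4-byte form F2 84 AE B3 at offsets 7–10.
U+C49B → 3-byte form EC 92 9B at offsets 11–13.
U+10013 → 4-byte form F0 90 80 93 at offsets 14–17.
Offset 15 falls in char 6's range; it's byte 2 of F0 90 80 93 = 0x90.

0x90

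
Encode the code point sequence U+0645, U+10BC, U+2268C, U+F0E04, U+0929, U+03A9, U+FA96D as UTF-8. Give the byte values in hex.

U+0645: 2-byte form → D9 85.
U+10BC: 3-byte form → E1 82 BC.
U+2268C: 4-byte form → F0 A2 9A 8C.
U+F0E04: 4-byte form → F3 B0 B8 84.
U+0929: 3-byte form → E0 A4 A9.
U+03A9: 2-byte form → CE A9.
U+FA96D: 4-byte form → F3 BA A5 AD.
Concatenated (22 bytes): D9 85 E1 82 BC F0 A2 9A 8C F3 B0 B8 84 E0 A4 A9 CE A9 F3 BA A5 AD.

D9 85 E1 82 BC F0 A2 9A 8C F3 B0 B8 84 E0 A4 A9 CE A9 F3 BA A5 AD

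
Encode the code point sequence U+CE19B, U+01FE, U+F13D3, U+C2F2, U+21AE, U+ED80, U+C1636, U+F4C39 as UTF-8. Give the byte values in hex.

U+CE19B: 4-byte form → F3 8E 86 9B.
U+01FE: 2-byte form → C7 BE.
U+F13D3: 4-byte form → F3 B1 8F 93.
U+C2F2: 3-byte form → EC 8B B2.
U+21AE: 3-byte form → E2 86 AE.
U+ED80: 3-byte form → EE B6 80.
U+C1636: 4-byte form → F3 81 98 B6.
U+F4C39: 4-byte form → F3 B4 B0 B9.
Concatenated (27 bytes): F3 8E 86 9B C7 BE F3 B1 8F 93 EC 8B B2 E2 86 AE EE B6 80 F3 81 98 B6 F3 B4 B0 B9.

F3 8E 86 9B C7 BE F3 B1 8F 93 EC 8B B2 E2 86 AE EE B6 80 F3 81 98 B6 F3 B4 B0 B9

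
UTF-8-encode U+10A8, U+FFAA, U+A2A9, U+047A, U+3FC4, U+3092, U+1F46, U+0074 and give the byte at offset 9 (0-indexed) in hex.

0xD1

U+10A8 → 3-byte form E1 82 A8 at offsets 0–2.
U+FFAA → 3-byte form EF BE AA at offsets 3–5.
U+A2A9 → 3-byte form EA 8A A9 at offsets 6–8.
U+047A → 2-byte form D1 BA at offsets 9–10.
Offset 9 falls in char 4's range; it's byte 1 of D1 BA = 0xD1.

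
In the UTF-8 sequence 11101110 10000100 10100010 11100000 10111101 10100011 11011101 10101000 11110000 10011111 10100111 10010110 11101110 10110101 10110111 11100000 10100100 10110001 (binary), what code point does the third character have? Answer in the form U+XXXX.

Offset 0: leading byte 0xEE = 11101110 → 3-byte char #1 = EE 84 A2.
Offset 3: leading byte 0xE0 = 11100000 → 3-byte char #2 = E0 BD A3.
Offset 6: leading byte 0xDD = 11011101 → 2-byte char #3 = DD A8.
Leading byte 0xDD = 11011101 matches 110xxxxx → 2-byte sequence.
Byte 1: 0xDD = 11011101, payload 11101 (5 bits).
Byte 2: 0xA8 = 10101000 (10xxxxxx ✓), payload 101000.
Concatenate: 11101101000 = 0x768 (11 bits → U+0768).

U+0768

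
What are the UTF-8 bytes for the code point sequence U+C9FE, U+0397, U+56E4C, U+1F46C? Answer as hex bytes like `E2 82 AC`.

EC A7 BE CE 97 F1 96 B9 8C F0 9F 91 AC

U+C9FE: 3-byte form → EC A7 BE.
U+0397: 2-byte form → CE 97.
U+56E4C: 4-byte form → F1 96 B9 8C.
U+1F46C: 4-byte form → F0 9F 91 AC.
Concatenated (13 bytes): EC A7 BE CE 97 F1 96 B9 8C F0 9F 91 AC.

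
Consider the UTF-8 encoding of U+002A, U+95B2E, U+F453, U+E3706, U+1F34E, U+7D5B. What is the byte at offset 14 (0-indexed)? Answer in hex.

0x8D

U+002A → 1-byte form 2A at offsets 0–0.
U+95B2E → 4-byte form F2 95 AC AE at offsets 1–4.
U+F453 → 3-byte form EF 91 93 at offsets 5–7.
U+E3706 → 4-byte form F3 A3 9C 86 at offsets 8–11.
U+1F34E → 4-byte form F0 9F 8D 8E at offsets 12–15.
Offset 14 falls in char 5's range; it's byte 3 of F0 9F 8D 8E = 0x8D.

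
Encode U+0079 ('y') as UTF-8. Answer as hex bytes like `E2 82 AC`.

79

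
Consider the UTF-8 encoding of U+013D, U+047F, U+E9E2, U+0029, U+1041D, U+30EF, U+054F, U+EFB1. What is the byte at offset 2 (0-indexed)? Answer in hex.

U+013D → 2-byte form C4 BD at offsets 0–1.
U+047F → 2-byte form D1 BF at offsets 2–3.
Offset 2 falls in char 2's range; it's byte 1 of D1 BF = 0xD1.

0xD1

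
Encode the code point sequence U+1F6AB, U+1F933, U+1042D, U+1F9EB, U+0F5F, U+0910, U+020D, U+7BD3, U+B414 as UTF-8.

F0 9F 9A AB F0 9F A4 B3 F0 90 90 AD F0 9F A7 AB E0 BD 9F E0 A4 90 C8 8D E7 AF 93 EB 90 94

U+1F6AB: 4-byte form → F0 9F 9A AB.
U+1F933: 4-byte form → F0 9F A4 B3.
U+1042D: 4-byte form → F0 90 90 AD.
U+1F9EB: 4-byte form → F0 9F A7 AB.
U+0F5F: 3-byte form → E0 BD 9F.
U+0910: 3-byte form → E0 A4 90.
U+020D: 2-byte form → C8 8D.
U+7BD3: 3-byte form → E7 AF 93.
U+B414: 3-byte form → EB 90 94.
Concatenated (30 bytes): F0 9F 9A AB F0 9F A4 B3 F0 90 90 AD F0 9F A7 AB E0 BD 9F E0 A4 90 C8 8D E7 AF 93 EB 90 94.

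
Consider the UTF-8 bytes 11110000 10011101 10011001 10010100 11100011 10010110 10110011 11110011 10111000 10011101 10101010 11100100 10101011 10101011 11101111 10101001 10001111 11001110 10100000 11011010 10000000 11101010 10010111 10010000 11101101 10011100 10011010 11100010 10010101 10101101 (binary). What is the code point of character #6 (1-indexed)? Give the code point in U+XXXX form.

Offset 0: leading byte 0xF0 = 11110000 → 4-byte char #1 = F0 9D 99 94.
Offset 4: leading byte 0xE3 = 11100011 → 3-byte char #2 = E3 96 B3.
Offset 7: leading byte 0xF3 = 11110011 → 4-byte char #3 = F3 B8 9D AA.
Offset 11: leading byte 0xE4 = 11100100 → 3-byte char #4 = E4 AB AB.
Offset 14: leading byte 0xEF = 11101111 → 3-byte char #5 = EF A9 8F.
Offset 17: leading byte 0xCE = 11001110 → 2-byte char #6 = CE A0.
Leading byte 0xCE = 11001110 matches 110xxxxx → 2-byte sequence.
Byte 1: 0xCE = 11001110, payload 01110 (5 bits).
Byte 2: 0xA0 = 10100000 (10xxxxxx ✓), payload 100000.
Concatenate: 01110100000 = 0x3A0 (11 bits → U+03A0).

U+03A0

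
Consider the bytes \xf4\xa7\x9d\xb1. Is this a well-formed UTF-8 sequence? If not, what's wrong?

Leading byte 0xF4 = 11110100 → 4-byte form.
Payload = 0x127771, which exceeds U+10FFFF, the maximum Unicode code point. (Leading bytes F5–FF, or F4 followed by ≥ 0x90, are invalid.)

invalid (encodes a value above U+10FFFF)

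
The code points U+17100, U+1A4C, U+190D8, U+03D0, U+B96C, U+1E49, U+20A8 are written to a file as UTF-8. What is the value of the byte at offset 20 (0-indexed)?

0x82

U+17100 → 4-byte form F0 97 84 80 at offsets 0–3.
U+1A4C → 3-byte form E1 A9 8C at offsets 4–6.
U+190D8 → 4-byte form F0 99 83 98 at offsets 7–10.
U+03D0 → 2-byte form CF 90 at offsets 11–12.
U+B96C → 3-byte form EB A5 AC at offsets 13–15.
U+1E49 → 3-byte form E1 B9 89 at offsets 16–18.
U+20A8 → 3-byte form E2 82 A8 at offsets 19–21.
Offset 20 falls in char 7's range; it's byte 2 of E2 82 A8 = 0x82.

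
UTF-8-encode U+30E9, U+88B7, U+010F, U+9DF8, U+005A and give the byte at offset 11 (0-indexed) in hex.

0x5A

U+30E9 → 3-byte form E3 83 A9 at offsets 0–2.
U+88B7 → 3-byte form E8 A2 B7 at offsets 3–5.
U+010F → 2-byte form C4 8F at offsets 6–7.
U+9DF8 → 3-byte form E9 B7 B8 at offsets 8–10.
U+005A → 1-byte form 5A at offsets 11–11.
Offset 11 falls in char 5's range; it's byte 1 of 5A = 0x5A.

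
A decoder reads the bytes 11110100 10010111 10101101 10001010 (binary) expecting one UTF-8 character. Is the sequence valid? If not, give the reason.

Leading byte 0xF4 = 11110100 → 4-byte form.
Payload = 0x117B4A, which exceeds U+10FFFF, the maximum Unicode code point. (Leading bytes F5–FF, or F4 followed by ≥ 0x90, are invalid.)

invalid (encodes a value above U+10FFFF)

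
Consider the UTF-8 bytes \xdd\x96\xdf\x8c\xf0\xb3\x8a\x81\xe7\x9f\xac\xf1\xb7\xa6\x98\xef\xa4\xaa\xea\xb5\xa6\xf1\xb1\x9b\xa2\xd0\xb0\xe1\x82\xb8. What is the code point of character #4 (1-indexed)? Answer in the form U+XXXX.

Offset 0: leading byte 0xDD = 11011101 → 2-byte char #1 = DD 96.
Offset 2: leading byte 0xDF = 11011111 → 2-byte char #2 = DF 8C.
Offset 4: leading byte 0xF0 = 11110000 → 4-byte char #3 = F0 B3 8A 81.
Offset 8: leading byte 0xE7 = 11100111 → 3-byte char #4 = E7 9F AC.
Leading byte 0xE7 = 11100111 matches 1110xxxx → 3-byte sequence.
Byte 1: 0xE7 = 11100111, payload 0111 (4 bits).
Byte 2: 0x9F = 10011111 (10xxxxxx ✓), payload 011111.
Byte 3: 0xAC = 10101100 (10xxxxxx ✓), payload 101100.
Concatenate: 0111011111101100 = 0x77EC (16 bits → U+77EC).

U+77EC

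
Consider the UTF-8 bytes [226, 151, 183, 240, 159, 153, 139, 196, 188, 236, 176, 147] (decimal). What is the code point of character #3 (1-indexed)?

U+013C

Offset 0: leading byte 0xE2 = 11100010 → 3-byte char #1 = E2 97 B7.
Offset 3: leading byte 0xF0 = 11110000 → 4-byte char #2 = F0 9F 99 8B.
Offset 7: leading byte 0xC4 = 11000100 → 2-byte char #3 = C4 BC.
Leading byte 0xC4 = 11000100 matches 110xxxxx → 2-byte sequence.
Byte 1: 0xC4 = 11000100, payload 00100 (5 bits).
Byte 2: 0xBC = 10111100 (10xxxxxx ✓), payload 111100.
Concatenate: 00100111100 = 0x13C (11 bits → U+013C).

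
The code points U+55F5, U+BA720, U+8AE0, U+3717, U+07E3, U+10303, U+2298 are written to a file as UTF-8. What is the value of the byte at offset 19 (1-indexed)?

0x83

1-indexed offset 19 is 0-indexed offset 18.
U+55F5 → 3-byte form E5 97 B5 at offsets 0–2.
U+BA720 → 4-byte form F2 BA 9C A0 at offsets 3–6.
U+8AE0 → 3-byte form E8 AB A0 at offsets 7–9.
U+3717 → 3-byte form E3 9C 97 at offsets 10–12.
U+07E3 → 2-byte form DF A3 at offsets 13–14.
U+10303 → 4-byte form F0 90 8C 83 at offsets 15–18.
Offset 18 falls in char 6's range; it's byte 4 of F0 90 8C 83 = 0x83.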